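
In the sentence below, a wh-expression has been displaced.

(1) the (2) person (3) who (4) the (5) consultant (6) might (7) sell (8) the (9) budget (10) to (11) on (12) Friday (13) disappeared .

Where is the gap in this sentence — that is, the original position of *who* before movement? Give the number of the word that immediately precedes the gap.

'who' is the object of the preposition 'to' (recipient of 'sell'). Wh-movement fronts it, leaving a gap right after 'to':
The person who the consultant might sell the budget to ___ on Friday disappeared.
'to' is word 10.

10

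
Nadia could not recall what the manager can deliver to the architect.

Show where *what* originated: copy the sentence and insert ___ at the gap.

Nadia could not recall what the manager can deliver ___ to the architect.

Underlying clause: The manager can deliver what to the architect.
'what' functions as the direct object of 'deliver'. The gap is right after 'deliver'.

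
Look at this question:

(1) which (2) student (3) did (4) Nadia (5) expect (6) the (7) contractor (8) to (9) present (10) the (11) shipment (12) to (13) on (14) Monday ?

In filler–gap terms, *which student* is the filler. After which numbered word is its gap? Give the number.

12

Before movement: Nadia did expect the contractor to present the shipment to which student on Monday.
The filler 'which student' is interpreted as the object of the preposition 'to' (recipient of 'present'). Wh-movement fronts it, leaving a gap right after 'to':
Which student did Nadia expect the contractor to present the shipment to ___ on Monday?
'to' is word 12.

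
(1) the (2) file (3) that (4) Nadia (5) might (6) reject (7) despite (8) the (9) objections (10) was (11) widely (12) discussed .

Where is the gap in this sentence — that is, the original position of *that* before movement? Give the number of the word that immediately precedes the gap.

The filler 'that' is interpreted as the direct object of 'reject'. It moves to the left edge, and the trace sits right after 'reject':
The file that Nadia might reject ___ despite the objections was widely discussed.
'reject' is word 6.

6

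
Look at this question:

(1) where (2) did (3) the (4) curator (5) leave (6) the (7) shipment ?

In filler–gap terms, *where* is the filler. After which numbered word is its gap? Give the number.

7

Underlying clause: The curator did leave the shipment where.
'where' is the locative complement of 'leave'. Wh-movement fronts it, leaving a gap right after 'shipment':
Where did the curator leave the shipment ___?
'shipment' is word 7.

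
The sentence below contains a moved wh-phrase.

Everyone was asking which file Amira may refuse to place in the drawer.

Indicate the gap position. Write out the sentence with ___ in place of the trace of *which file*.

Everyone was asking which file Amira may refuse to place ___ in the drawer.

Before movement: Amira may refuse to place which file in the drawer.
The filler 'which file' is interpreted as the direct object of 'place'. The gap is right after 'place'.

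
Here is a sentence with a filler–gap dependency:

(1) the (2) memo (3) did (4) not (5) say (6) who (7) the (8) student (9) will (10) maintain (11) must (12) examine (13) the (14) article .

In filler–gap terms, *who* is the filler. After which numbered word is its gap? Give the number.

Underlying clause: The student will maintain who must examine the article.
'who' functions as the subject of the clause embedded under 'maintain'. It moves to the left edge, and the trace sits right after 'maintain':
The memo did not say who the student will maintain ___ must examine the article.
'maintain' is word 10.

10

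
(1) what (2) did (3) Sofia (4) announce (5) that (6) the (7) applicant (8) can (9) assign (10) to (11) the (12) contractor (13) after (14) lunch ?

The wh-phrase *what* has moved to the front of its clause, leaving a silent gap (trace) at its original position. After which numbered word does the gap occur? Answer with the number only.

9

Pre-movement form: Sofia did announce that the applicant can assign what to the contractor after lunch.
'what' is the direct object of 'assign'. Wh-movement fronts it, leaving a gap right after 'assign':
What did Sofia announce that the applicant can assign ___ to the contractor after lunch?
'assign' is word 9.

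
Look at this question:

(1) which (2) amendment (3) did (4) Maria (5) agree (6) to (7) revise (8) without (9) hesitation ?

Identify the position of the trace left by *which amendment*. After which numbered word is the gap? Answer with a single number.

Underlying clause: Maria did agree to revise which amendment without hesitation.
'which amendment' functions as the direct object of 'revise'. Wh-movement fronts it, leaving a gap right after 'revise':
Which amendment did Maria agree to revise ___ without hesitation?
'revise' is word 7.

7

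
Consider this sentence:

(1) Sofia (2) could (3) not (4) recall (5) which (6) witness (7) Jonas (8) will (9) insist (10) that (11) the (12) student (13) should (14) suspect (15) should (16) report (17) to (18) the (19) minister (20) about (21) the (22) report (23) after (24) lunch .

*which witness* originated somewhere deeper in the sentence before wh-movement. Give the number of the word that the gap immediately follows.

14

Pre-movement form: Jonas will insist that the student should suspect which witness should report to the minister about the report after lunch.
'which witness' is the subject of the clause embedded under 'suspect'. Fronting leaves a gap immediately after 'suspect':
Sofia could not recall which witness Jonas will insist that the student should suspect ___ should report to the minister about the report after lunch.
'suspect' is word 14.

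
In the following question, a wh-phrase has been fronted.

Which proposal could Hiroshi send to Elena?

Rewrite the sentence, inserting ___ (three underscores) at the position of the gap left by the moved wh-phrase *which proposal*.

Which proposal could Hiroshi send ___ to Elena?

Pre-movement form: Hiroshi could send which proposal to Elena.
'which proposal' functions as the direct object of 'send'. The gap is right after 'send'.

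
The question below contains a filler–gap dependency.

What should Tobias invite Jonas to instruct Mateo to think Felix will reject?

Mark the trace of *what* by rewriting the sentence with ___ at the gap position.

Underlying clause: Tobias should invite Jonas to instruct Mateo to think Felix will reject what.
'what' functions as the direct object of 'reject'. The gap is right after 'reject'.

What should Tobias invite Jonas to instruct Mateo to think Felix will reject ___?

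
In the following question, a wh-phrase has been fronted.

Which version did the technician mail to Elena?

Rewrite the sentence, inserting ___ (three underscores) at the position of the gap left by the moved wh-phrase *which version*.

Which version did the technician mail ___ to Elena?

In situ: The technician did mail which version to Elena.
'which version' functions as the direct object of 'mail'. The gap is right after 'mail'.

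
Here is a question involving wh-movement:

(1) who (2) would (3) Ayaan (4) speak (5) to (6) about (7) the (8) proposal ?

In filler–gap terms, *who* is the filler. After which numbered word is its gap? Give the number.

5

In situ: Ayaan would speak to who about the proposal.
The filler 'who' is interpreted as the object of the preposition 'to'. It moves to the left edge, and the trace sits right after 'to':
Who would Ayaan speak to ___ about the proposal?
'to' is word 5.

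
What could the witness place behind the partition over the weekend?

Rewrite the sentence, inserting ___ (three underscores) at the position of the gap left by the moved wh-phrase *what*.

Underlying clause: The witness could place what behind the partition over the weekend.
The filler 'what' is interpreted as the direct object of 'place'. The gap is right after 'place'.

What could the witness place ___ behind the partition over the weekend?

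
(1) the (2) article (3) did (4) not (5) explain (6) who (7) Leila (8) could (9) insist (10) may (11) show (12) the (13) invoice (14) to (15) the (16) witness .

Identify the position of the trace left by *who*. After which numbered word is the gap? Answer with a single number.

9

Underlying clause: Leila could insist who may show the invoice to the witness.
'who' is the subject of the clause embedded under 'insist'. Fronting leaves a gap immediately after 'insist':
The article did not explain who Leila could insist ___ may show the invoice to the witness.
'insist' is word 9.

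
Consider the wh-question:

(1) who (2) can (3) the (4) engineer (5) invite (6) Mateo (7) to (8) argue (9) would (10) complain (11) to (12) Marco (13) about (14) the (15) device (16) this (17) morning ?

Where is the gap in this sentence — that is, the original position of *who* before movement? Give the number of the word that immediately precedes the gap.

In situ: The engineer can invite Mateo to argue who would complain to Marco about the device this morning.
'who' is the subject of the clause embedded under 'argue'. Fronting leaves a gap immediately after 'argue':
Who can the engineer invite Mateo to argue ___ would complain to Marco about the device this morning?
'argue' is word 8.

8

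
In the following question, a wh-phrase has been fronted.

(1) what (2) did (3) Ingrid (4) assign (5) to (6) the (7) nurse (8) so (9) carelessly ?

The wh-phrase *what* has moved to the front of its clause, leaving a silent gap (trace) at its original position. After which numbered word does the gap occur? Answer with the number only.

4

Before movement: Ingrid did assign what to the nurse so carelessly.
The filler 'what' is interpreted as the direct object of 'assign'. Fronting leaves a gap immediately after 'assign':
What did Ingrid assign ___ to the nurse so carelessly?
'assign' is word 4.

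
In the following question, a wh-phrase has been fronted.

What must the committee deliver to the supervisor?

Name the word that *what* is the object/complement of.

deliver

Pre-movement form: The committee must deliver what to the supervisor.
The filler 'what' is interpreted as the direct object of 'deliver'. Fronting leaves a gap immediately after 'deliver':
What must the committee deliver ___ to the supervisor?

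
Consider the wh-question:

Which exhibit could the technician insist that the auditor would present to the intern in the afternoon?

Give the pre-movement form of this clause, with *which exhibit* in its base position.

'which exhibit' is the direct object of 'present'. Fronting leaves a gap immediately after 'present':
Which exhibit could the technician insist that the auditor would present ___ to the intern in the afternoon?

The technician could insist that the auditor would present which exhibit to the intern in the afternoon.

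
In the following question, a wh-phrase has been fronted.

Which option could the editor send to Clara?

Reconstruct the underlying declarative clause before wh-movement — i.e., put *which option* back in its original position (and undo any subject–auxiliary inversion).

The filler 'which option' is interpreted as the direct object of 'send'. It moves to the left edge, and the trace sits right after 'send':
Which option could the editor send ___ to Clara?

The editor could send which option to Clara.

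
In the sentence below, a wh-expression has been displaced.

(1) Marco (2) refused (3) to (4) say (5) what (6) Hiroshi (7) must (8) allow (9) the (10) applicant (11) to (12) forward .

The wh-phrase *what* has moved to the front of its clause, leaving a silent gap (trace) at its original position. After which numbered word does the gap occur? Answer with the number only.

In situ: Hiroshi must allow the applicant to forward what.
'what' functions as the direct object of 'forward'. Wh-movement fronts it, leaving a gap right after 'forward':
Marco refused to say what Hiroshi must allow the applicant to forward ___.
'forward' is word 12.

12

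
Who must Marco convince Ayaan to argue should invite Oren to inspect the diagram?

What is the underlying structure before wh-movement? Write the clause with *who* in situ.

Marco must convince Ayaan to argue who should invite Oren to inspect the diagram.

'who' functions as the subject of the clause embedded under 'argue'. Fronting leaves a gap immediately after 'argue':
Who must Marco convince Ayaan to argue ___ should invite Oren to inspect the diagram?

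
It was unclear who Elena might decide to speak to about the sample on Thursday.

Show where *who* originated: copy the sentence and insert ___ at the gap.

Before movement: Elena might decide to speak to who about the sample on Thursday.
'who' is the object of the preposition 'to'. The gap is right after 'to'.

It was unclear who Elena might decide to speak to ___ about the sample on Thursday.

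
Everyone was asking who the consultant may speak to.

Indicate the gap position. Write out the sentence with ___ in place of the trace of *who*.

Everyone was asking who the consultant may speak to ___.

Pre-movement form: The consultant may speak to who.
'who' is the object of the preposition 'to'. The gap is right after 'to'.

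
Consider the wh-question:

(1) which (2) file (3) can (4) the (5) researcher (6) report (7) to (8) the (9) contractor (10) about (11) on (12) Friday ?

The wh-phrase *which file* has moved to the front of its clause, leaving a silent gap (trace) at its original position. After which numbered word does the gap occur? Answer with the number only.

Before movement: The researcher can report to the contractor about which file on Friday.
'which file' functions as the object of the preposition 'about'. It moves to the left edge, and the trace sits right after 'about':
Which file can the researcher report to the contractor about ___ on Friday?
'about' is word 10.

10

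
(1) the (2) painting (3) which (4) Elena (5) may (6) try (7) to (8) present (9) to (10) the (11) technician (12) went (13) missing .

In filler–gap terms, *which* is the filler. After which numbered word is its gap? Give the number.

The filler 'which' is interpreted as the direct object of 'present'. Fronting leaves a gap immediately after 'present':
The painting which Elena may try to present ___ to the technician went missing.
'present' is word 8.

8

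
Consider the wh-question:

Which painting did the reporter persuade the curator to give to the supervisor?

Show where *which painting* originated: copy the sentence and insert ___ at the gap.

Which painting did the reporter persuade the curator to give ___ to the supervisor?

Underlying clause: The reporter did persuade the curator to give which painting to the supervisor.
'which painting' is the direct object of 'give'. The gap is right after 'give'.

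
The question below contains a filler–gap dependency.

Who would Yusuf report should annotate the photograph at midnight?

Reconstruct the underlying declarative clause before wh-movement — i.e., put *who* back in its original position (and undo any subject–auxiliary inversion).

Yusuf would report who should annotate the photograph at midnight.

'who' functions as the subject of the clause embedded under 'report'. Fronting leaves a gap immediately after 'report':
Who would Yusuf report ___ should annotate the photograph at midnight?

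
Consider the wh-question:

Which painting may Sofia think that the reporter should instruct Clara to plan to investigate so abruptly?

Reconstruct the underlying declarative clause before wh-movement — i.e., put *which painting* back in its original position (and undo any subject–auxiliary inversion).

Sofia may think that the reporter should instruct Clara to plan to investigate which painting so abruptly.

'which painting' is the direct object of 'investigate'. Wh-movement fronts it, leaving a gap right after 'investigate':
Which painting may Sofia think that the reporter should instruct Clara to plan to investigate ___ so abruptly?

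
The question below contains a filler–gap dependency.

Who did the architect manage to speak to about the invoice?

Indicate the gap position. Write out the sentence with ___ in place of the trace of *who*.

Who did the architect manage to speak to ___ about the invoice?

Pre-movement form: The architect did manage to speak to who about the invoice.
The filler 'who' is interpreted as the object of the preposition 'to'. The gap is right after 'to'.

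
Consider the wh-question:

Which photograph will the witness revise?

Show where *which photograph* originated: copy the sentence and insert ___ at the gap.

Before movement: The witness will revise which photograph.
'which photograph' is the direct object of 'revise'. The gap is right after 'revise'.

Which photograph will the witness revise ___?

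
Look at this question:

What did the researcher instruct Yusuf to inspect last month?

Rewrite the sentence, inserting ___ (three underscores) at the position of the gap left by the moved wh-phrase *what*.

In situ: The researcher did instruct Yusuf to inspect what last month.
'what' functions as the direct object of 'inspect'. The gap is right after 'inspect'.

What did the researcher instruct Yusuf to inspect ___ last month?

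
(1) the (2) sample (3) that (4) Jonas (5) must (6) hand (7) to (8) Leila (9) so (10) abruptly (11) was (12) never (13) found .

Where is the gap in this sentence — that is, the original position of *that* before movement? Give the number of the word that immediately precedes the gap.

'that' functions as the direct object of 'hand'. It moves to the left edge, and the trace sits right after 'hand':
The sample that Jonas must hand ___ to Leila so abruptly was never found.
'hand' is word 6.

6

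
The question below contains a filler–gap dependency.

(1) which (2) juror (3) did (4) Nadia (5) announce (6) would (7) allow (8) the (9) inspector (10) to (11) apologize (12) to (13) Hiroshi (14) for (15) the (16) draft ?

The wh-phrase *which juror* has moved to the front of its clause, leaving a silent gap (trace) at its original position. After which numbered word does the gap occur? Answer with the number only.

5

Underlying clause: Nadia did announce which juror would allow the inspector to apologize to Hiroshi for the draft.
'which juror' is the subject of the clause embedded under 'announce'. It moves to the left edge, and the trace sits right after 'announce':
Which juror did Nadia announce ___ would allow the inspector to apologize to Hiroshi for the draft?
'announce' is word 5.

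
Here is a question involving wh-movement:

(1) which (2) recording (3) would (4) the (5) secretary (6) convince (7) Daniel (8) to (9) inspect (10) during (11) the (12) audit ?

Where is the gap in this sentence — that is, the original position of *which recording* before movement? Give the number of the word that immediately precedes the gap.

9

Before movement: The secretary would convince Daniel to inspect which recording during the audit.
'which recording' functions as the direct object of 'inspect'. Fronting leaves a gap immediately after 'inspect':
Which recording would the secretary convince Daniel to inspect ___ during the audit?
'inspect' is word 9.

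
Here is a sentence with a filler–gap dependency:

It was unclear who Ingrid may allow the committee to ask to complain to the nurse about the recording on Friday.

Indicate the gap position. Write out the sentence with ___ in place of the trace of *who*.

Underlying clause: Ingrid may allow the committee to ask who to complain to the nurse about the recording on Friday.
'who' is the direct object of 'ask'. The gap is right after 'ask'.

It was unclear who Ingrid may allow the committee to ask ___ to complain to the nurse about the recording on Friday.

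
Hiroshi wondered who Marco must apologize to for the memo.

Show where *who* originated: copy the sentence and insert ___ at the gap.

Hiroshi wondered who Marco must apologize to ___ for the memo.

Before movement: Marco must apologize to who for the memo.
'who' is the object of the preposition 'to'. The gap is right after 'to'.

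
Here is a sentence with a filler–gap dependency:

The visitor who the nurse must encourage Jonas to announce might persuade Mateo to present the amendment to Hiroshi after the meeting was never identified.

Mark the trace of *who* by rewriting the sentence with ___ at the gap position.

'who' is the subject of the clause embedded under 'announce'. The gap is right after 'announce'.

The visitor who the nurse must encourage Jonas to announce ___ might persuade Mateo to present the amendment to Hiroshi after the meeting was never identified.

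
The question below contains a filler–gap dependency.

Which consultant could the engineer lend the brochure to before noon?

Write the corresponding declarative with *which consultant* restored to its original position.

'which consultant' functions as the object of the preposition 'to' (recipient of 'lend'). It moves to the left edge, and the trace sits right after 'to':
Which consultant could the engineer lend the brochure to ___ before noon?

The engineer could lend the brochure to which consultant before noon.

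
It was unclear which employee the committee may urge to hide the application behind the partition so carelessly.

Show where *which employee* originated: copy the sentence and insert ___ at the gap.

It was unclear which employee the committee may urge ___ to hide the application behind the partition so carelessly.

In situ: The committee may urge which employee to hide the application behind the partition so carelessly.
'which employee' functions as the direct object of 'urge'. The gap is right after 'urge'.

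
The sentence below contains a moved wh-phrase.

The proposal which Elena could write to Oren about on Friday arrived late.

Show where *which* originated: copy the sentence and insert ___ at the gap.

The proposal which Elena could write to Oren about ___ on Friday arrived late.

The filler 'which' is interpreted as the object of the preposition 'about'. The gap is right after 'about'.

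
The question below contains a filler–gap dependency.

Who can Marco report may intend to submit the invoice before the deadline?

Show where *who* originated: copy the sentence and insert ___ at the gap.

Who can Marco report ___ may intend to submit the invoice before the deadline?

Underlying clause: Marco can report who may intend to submit the invoice before the deadline.
'who' is the subject of the clause embedded under 'report'. The gap is right after 'report'.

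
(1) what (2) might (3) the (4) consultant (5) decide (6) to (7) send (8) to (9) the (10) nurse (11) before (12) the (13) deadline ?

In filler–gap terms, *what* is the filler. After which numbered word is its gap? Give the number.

Underlying clause: The consultant might decide to send what to the nurse before the deadline.
The filler 'what' is interpreted as the direct object of 'send'. Wh-movement fronts it, leaving a gap right after 'send':
What might the consultant decide to send ___ to the nurse before the deadline?
'send' is word 7.

7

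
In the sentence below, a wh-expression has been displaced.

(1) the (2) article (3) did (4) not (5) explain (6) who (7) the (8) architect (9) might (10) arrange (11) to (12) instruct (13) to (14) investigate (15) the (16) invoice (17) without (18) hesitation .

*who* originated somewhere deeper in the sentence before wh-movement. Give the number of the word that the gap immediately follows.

In situ: The architect might arrange to instruct who to investigate the invoice without hesitation.
'who' is the direct object of 'instruct'. It moves to the left edge, and the trace sits right after 'instruct':
The article did not explain who the architect might arrange to instruct ___ to investigate the invoice without hesitation.
'instruct' is word 12.

12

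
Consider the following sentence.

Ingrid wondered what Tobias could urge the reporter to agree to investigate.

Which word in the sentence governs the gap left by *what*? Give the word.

investigate

In situ: Tobias could urge the reporter to agree to investigate what.
The filler 'what' is interpreted as the direct object of 'investigate'. Fronting leaves a gap immediately after 'investigate':
Ingrid wondered what Tobias could urge the reporter to agree to investigate ___.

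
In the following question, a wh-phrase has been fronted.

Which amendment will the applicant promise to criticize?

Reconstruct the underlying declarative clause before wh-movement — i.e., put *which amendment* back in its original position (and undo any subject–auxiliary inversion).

The applicant will promise to criticize which amendment.

'which amendment' functions as the direct object of 'criticize'. Wh-movement fronts it, leaving a gap right after 'criticize':
Which amendment will the applicant promise to criticize ___?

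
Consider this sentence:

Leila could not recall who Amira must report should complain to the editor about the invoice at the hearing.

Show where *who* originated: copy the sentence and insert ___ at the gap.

Pre-movement form: Amira must report who should complain to the editor about the invoice at the hearing.
'who' is the subject of the clause embedded under 'report'. The gap is right after 'report'.

Leila could not recall who Amira must report ___ should complain to the editor about the invoice at the hearing.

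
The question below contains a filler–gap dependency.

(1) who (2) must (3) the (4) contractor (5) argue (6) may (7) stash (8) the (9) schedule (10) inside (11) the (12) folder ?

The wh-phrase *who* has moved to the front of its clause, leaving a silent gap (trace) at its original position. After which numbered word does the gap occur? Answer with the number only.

5

Pre-movement form: The contractor must argue who may stash the schedule inside the folder.
'who' is the subject of the clause embedded under 'argue'. It moves to the left edge, and the trace sits right after 'argue':
Who must the contractor argue ___ may stash the schedule inside the folder?
'argue' is word 5.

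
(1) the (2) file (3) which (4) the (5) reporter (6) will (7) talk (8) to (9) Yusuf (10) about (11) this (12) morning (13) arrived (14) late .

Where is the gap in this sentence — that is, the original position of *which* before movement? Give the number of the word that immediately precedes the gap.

The filler 'which' is interpreted as the object of the preposition 'about'. It moves to the left edge, and the trace sits right after 'about':
The file which the reporter will talk to Yusuf about ___ this morning arrived late.
'about' is word 10.

10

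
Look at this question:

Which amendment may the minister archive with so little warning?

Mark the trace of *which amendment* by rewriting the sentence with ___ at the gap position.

Which amendment may the minister archive ___ with so little warning?

Before movement: The minister may archive which amendment with so little warning.
'which amendment' functions as the direct object of 'archive'. The gap is right after 'archive'.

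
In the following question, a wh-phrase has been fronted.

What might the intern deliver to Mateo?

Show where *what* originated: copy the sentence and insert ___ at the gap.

What might the intern deliver ___ to Mateo?

Before movement: The intern might deliver what to Mateo.
'what' is the direct object of 'deliver'. The gap is right after 'deliver'.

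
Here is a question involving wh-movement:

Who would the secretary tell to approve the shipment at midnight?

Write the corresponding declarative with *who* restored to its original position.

'who' functions as the direct object of 'tell'. Fronting leaves a gap immediately after 'tell':
Who would the secretary tell ___ to approve the shipment at midnight?

The secretary would tell who to approve the shipment at midnight.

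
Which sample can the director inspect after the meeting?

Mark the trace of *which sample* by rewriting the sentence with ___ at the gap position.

Which sample can the director inspect ___ after the meeting?

Pre-movement form: The director can inspect which sample after the meeting.
The filler 'which sample' is interpreted as the direct object of 'inspect'. The gap is right after 'inspect'.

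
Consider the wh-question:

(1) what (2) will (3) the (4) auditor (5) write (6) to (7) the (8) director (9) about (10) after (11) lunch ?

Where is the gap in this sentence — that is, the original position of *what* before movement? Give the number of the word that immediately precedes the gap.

Before movement: The auditor will write to the director about what after lunch.
'what' functions as the object of the preposition 'about'. Fronting leaves a gap immediately after 'about':
What will the auditor write to the director about ___ after lunch?
'about' is word 9.

9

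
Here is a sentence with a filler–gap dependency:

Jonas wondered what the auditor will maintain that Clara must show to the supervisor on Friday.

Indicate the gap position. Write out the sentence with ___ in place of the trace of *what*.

In situ: The auditor will maintain that Clara must show what to the supervisor on Friday.
The filler 'what' is interpreted as the direct object of 'show'. The gap is right after 'show'.

Jonas wondered what the auditor will maintain that Clara must show ___ to the supervisor on Friday.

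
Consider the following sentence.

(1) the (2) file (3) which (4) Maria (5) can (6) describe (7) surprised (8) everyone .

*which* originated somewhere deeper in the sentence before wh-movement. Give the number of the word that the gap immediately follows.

The filler 'which' is interpreted as the direct object of 'describe'. Fronting leaves a gap immediately after 'describe':
The file which Maria can describe ___ surprised everyone.
'describe' is word 6.

6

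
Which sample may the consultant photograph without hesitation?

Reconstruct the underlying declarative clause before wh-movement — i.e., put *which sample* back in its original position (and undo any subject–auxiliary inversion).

The filler 'which sample' is interpreted as the direct object of 'photograph'. Wh-movement fronts it, leaving a gap right after 'photograph':
Which sample may the consultant photograph ___ without hesitation?

The consultant may photograph which sample without hesitation.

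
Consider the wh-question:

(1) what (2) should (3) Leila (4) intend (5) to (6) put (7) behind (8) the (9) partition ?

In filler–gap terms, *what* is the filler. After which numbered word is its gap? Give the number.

6

Pre-movement form: Leila should intend to put what behind the partition.
'what' functions as the direct object of 'put'. Fronting leaves a gap immediately after 'put':
What should Leila intend to put ___ behind the partition?
'put' is word 6.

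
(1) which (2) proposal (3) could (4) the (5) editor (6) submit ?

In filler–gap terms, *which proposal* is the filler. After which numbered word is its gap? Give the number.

6

Before movement: The editor could submit which proposal.
'which proposal' functions as the direct object of 'submit'. Fronting leaves a gap immediately after 'submit':
Which proposal could the editor submit ___?
'submit' is word 6.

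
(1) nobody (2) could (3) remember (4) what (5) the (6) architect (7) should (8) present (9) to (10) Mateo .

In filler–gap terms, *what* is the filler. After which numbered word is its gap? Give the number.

8

In situ: The architect should present what to Mateo.
'what' functions as the direct object of 'present'. Wh-movement fronts it, leaving a gap right after 'present':
Nobody could remember what the architect should present ___ to Mateo.
'present' is word 8.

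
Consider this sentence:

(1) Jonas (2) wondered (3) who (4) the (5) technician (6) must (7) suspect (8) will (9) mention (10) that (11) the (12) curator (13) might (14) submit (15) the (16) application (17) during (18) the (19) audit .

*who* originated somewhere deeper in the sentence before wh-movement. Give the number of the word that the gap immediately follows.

Pre-movement form: The technician must suspect who will mention that the curator might submit the application during the audit.
'who' is the subject of the clause embedded under 'suspect'. Wh-movement fronts it, leaving a gap right after 'suspect':
Jonas wondered who the technician must suspect ___ will mention that the curator might submit the application during the audit.
'suspect' is word 7.

7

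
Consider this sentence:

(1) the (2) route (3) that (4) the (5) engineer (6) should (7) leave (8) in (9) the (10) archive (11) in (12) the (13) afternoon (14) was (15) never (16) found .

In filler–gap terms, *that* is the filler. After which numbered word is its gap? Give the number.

The filler 'that' is interpreted as the direct object of 'leave'. Wh-movement fronts it, leaving a gap right after 'leave':
The route that the engineer should leave ___ in the archive in the afternoon was never found.
'leave' is word 7.

7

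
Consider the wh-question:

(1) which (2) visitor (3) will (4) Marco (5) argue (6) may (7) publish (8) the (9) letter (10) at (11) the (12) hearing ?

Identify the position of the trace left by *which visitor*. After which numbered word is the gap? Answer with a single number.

5

Underlying clause: Marco will argue which visitor may publish the letter at the hearing.
The filler 'which visitor' is interpreted as the subject of the clause embedded under 'argue'. Wh-movement fronts it, leaving a gap right after 'argue':
Which visitor will Marco argue ___ may publish the letter at the hearing?
'argue' is word 5.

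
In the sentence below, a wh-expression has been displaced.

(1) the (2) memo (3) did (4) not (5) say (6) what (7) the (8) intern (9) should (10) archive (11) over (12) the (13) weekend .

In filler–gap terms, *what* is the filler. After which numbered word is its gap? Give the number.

10

Pre-movement form: The intern should archive what over the weekend.
'what' functions as the direct object of 'archive'. Wh-movement fronts it, leaving a gap right after 'archive':
The memo did not say what the intern should archive ___ over the weekend.
'archive' is word 10.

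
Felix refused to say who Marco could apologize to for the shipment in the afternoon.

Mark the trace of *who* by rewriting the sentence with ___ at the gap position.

Felix refused to say who Marco could apologize to ___ for the shipment in the afternoon.

In situ: Marco could apologize to who for the shipment in the afternoon.
'who' functions as the object of the preposition 'to'. The gap is right after 'to'.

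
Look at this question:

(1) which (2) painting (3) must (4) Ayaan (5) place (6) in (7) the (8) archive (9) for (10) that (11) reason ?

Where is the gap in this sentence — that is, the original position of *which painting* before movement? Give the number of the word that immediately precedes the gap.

5

In situ: Ayaan must place which painting in the archive for that reason.
'which painting' is the direct object of 'place'. Wh-movement fronts it, leaving a gap right after 'place':
Which painting must Ayaan place ___ in the archive for that reason?
'place' is word 5.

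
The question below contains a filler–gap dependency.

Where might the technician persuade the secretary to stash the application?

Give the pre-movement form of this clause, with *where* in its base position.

The technician might persuade the secretary to stash the application where.

The filler 'where' is interpreted as the locative complement of 'stash'. Fronting leaves a gap immediately after 'application':
Where might the technician persuade the secretary to stash the application ___?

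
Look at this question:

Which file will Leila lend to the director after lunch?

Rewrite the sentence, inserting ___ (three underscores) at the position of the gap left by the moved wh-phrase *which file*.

Which file will Leila lend ___ to the director after lunch?

In situ: Leila will lend which file to the director after lunch.
'which file' functions as the direct object of 'lend'. The gap is right after 'lend'.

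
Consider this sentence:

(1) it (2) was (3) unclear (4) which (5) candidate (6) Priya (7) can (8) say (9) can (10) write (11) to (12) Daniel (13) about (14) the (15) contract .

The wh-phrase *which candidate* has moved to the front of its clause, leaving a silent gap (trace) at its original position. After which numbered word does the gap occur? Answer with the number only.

Pre-movement form: Priya can say which candidate can write to Daniel about the contract.
The filler 'which candidate' is interpreted as the subject of the clause embedded under 'say'. It moves to the left edge, and the trace sits right after 'say':
It was unclear which candidate Priya can say ___ can write to Daniel about the contract.
'say' is word 8.

8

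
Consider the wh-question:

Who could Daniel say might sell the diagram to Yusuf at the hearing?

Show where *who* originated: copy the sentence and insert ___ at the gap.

Who could Daniel say ___ might sell the diagram to Yusuf at the hearing?

Before movement: Daniel could say who might sell the diagram to Yusuf at the hearing.
'who' is the subject of the clause embedded under 'say'. The gap is right after 'say'.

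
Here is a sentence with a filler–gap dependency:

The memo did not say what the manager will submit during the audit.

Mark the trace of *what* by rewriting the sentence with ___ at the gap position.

The memo did not say what the manager will submit ___ during the audit.

Pre-movement form: The manager will submit what during the audit.
'what' functions as the direct object of 'submit'. The gap is right after 'submit'.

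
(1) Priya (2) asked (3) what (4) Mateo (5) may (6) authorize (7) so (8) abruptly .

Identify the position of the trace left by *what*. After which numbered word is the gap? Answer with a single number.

Pre-movement form: Mateo may authorize what so abruptly.
'what' is the direct object of 'authorize'. Wh-movement fronts it, leaving a gap right after 'authorize':
Priya asked what Mateo may authorize ___ so abruptly.
'authorize' is word 6.

6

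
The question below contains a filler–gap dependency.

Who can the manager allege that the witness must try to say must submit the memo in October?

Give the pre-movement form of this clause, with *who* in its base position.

The filler 'who' is interpreted as the subject of the clause embedded under 'say'. Wh-movement fronts it, leaving a gap right after 'say':
Who can the manager allege that the witness must try to say ___ must submit the memo in October?

The manager can allege that the witness must try to say who must submit the memo in October.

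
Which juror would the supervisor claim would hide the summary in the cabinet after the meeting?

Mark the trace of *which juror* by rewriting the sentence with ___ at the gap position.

Before movement: The supervisor would claim which juror would hide the summary in the cabinet after the meeting.
The filler 'which juror' is interpreted as the subject of the clause embedded under 'claim'. The gap is right after 'claim'.

Which juror would the supervisor claim ___ would hide the summary in the cabinet after the meeting?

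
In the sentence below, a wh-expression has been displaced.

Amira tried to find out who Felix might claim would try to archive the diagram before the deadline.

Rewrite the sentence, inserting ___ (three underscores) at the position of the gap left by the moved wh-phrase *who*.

In situ: Felix might claim who would try to archive the diagram before the deadline.
The filler 'who' is interpreted as the subject of the clause embedded under 'claim'. The gap is right after 'claim'.

Amira tried to find out who Felix might claim ___ would try to archive the diagram before the deadline.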